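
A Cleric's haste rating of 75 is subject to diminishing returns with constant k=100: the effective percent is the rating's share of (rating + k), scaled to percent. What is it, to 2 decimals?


effective% = rating / (rating + k) * 100
= 75 / (75 + 100) * 100
= 75 / 175 * 100
= 0.428571 * 100
= 42.86%

42.86%


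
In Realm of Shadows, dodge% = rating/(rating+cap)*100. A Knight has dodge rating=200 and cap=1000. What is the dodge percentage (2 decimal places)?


dodge% = 200 / (200 + 1000) * 100
= 200 / 1200 * 100
= 0.166667 * 100
= 16.67%

16.67%


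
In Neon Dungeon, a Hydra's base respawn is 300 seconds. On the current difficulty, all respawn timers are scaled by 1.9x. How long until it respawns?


Respawn time = base * multiplier
= 300 * 1.9
= 570.0 seconds

570.0 seconds


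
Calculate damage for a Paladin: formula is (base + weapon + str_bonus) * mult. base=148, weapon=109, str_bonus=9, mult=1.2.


Sum base + weapon + str = 148 + 109 + 9 = 266
Multiply by 1.2:
266 * 1.2 = 319.2

319.2 damage


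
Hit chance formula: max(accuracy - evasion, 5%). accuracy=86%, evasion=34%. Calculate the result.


accuracy - evasion = 86 - 34 = 52
Apply floor: max(52, 5) = 52
Hit chance = 52%

52%


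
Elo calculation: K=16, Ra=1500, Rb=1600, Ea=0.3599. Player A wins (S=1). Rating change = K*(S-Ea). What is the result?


Elo update: delta = K * (S - Ea), where S = 1 (wins)
S - Ea = 1 - 0.3599 = 0.6401
Rating change = 16 * 0.6401
= 10.24

10.24 rating points


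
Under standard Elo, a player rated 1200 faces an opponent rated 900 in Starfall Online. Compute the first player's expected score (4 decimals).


Elo expected score: Ea = 1/(1 + 10^((Rb-Ra)/400))
Rb - Ra = 900 - 1200 = -300
(Rb-Ra)/400 = -300/400 = -0.75
10^-0.75 = 0.177828
Ea = 1/(1 + 0.177828) = 1/1.177828 = 0.8490

0.8490


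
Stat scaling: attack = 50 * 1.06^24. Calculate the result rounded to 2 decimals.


value = base * growth^level
= 50 * 1.06^24
= 50 * 4.048935
= 202.45

202.45 attack


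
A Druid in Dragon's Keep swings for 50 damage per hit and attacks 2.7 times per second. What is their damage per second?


DPS = damage * attack_speed
= 50 * 2.7
= 135.0

135.0 DPS


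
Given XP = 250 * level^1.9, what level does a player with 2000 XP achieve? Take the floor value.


XP = 250 * level^1.9, so level = (XP / 250)^(1/1.9)
= (2000 / 250)^(1/1.9)
= 8.0^0.5263
= 2.9875
Floor: level = 2

level 2


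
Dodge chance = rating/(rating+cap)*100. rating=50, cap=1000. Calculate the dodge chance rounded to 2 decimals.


dodge% = 50 / (50 + 1000) * 100
= 50 / 1050 * 100
= 0.047619 * 100
= 4.76%

4.76%


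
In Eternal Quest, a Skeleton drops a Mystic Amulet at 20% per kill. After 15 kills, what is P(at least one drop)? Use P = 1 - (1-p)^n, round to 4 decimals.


P(at least one) = 1 - P(none) = 1 - (1-p)^n
p = 20/100 = 0.2
1 - p = 0.8
(1 - p)^15 = 0.8^15 = 0.035184
P(at least one) = 1 - 0.035184 = 0.9648

0.9648


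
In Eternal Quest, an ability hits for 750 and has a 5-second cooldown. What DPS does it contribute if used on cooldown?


DPS = damage / cooldown
= 750 / 5
= 150.00

150.00 DPS


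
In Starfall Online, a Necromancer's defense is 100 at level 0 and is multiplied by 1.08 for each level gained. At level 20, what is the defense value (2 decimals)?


value = base * growth^level
= 100 * 1.08^20
= 100 * 4.660957
= 466.10

466.10 defense


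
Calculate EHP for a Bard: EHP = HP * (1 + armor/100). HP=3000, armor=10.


EHP = 3000 * (1 + 10/100)
= 3000 * (1 + 0.1)
= 3000 * 1.1
= 3300.0

3300.0 EHP


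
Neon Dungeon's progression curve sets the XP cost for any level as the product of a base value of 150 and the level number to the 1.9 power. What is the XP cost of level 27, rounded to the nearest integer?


XP = 150 * level^1.9
Substitute level = 27:
XP = 150 * 27^1.9
= 150 * 524.3136
= 78647

78647 XP


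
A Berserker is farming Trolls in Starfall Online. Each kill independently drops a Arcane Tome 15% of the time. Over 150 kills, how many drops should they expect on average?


Expected drops = kills * (drop_rate / 100)
= 150 * (15 / 100)
= 150 * 0.15
= 22.5

22.5 drops


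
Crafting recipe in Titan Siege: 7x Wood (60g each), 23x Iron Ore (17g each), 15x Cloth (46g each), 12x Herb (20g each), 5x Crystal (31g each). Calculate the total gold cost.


Cost breakdown:
  Wood: 7 * 60 = 420
  Iron Ore: 23 * 17 = 391
  Cloth: 15 * 46 = 690
  Herb: 12 * 20 = 240
  Crystal: 5 * 31 = 155
Total = 420 + 391 + 690 + 240 + 155 = 1896

1896 gold


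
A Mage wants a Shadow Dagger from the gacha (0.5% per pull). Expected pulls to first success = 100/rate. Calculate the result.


Expected pulls for a geometric distribution = 1/p = 100 / rate%
= 100 / 0.5
= 200.0

200.0 pulls


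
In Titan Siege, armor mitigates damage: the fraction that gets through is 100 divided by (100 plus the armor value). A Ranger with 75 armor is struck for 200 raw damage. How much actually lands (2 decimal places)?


actual = 200 * 100 / (100 + 75)
= 200 * 100 / 175
= 20000 / 175
= 114.29

114.29 damage


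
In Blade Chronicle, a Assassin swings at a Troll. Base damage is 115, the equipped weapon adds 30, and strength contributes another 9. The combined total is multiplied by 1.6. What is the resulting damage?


Sum base + weapon + str = 115 + 30 + 9 = 154
Multiply by 1.6:
154 * 1.6 = 246.4

246.4 damage


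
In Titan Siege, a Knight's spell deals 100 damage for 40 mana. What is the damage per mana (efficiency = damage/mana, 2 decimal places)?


Efficiency = damage / mana
= 100 / 40
= 2.50

2.50 dmg/mana


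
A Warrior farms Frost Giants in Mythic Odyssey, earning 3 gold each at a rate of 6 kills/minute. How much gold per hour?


Gold per minute = 3 * 6 = 18
Gold per hour = 18 * 60 = 1080

1080 gold/hour


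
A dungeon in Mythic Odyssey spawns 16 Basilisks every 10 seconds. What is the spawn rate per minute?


Spawns per minute = count * (60 / interval)
= 16 * (60 / 10)
= 16 * 6.0
= 96.0

96.0 per minute


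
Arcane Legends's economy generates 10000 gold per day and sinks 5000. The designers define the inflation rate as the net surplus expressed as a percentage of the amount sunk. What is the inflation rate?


Net gold = 10000 - 5000 = 5000
Inflation rate = net / sunk * 100 = 5000 / 5000 * 100
= 1.0 * 100
= 100.00%

100.00%


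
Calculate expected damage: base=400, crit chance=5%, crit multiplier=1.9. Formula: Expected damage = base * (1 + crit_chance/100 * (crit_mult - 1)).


E[dmg] = base * (1 + crit_chance * (crit_mult - 1))
cc as decimal = 5/100 = 0.05
cm - 1 = 1.9 - 1 = 0.9
Bonus factor = 0.05 * 0.9 = 0.045
Total multiplier = 1 + 0.045 = 1.045
Expected damage = 400 * 1.045 = 418.00

418.00 damage


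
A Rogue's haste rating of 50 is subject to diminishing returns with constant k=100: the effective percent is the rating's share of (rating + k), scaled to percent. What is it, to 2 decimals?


effective% = rating / (rating + k) * 100
= 50 / (50 + 100) * 100
= 50 / 150 * 100
= 0.333333 * 100
= 33.33%

33.33%


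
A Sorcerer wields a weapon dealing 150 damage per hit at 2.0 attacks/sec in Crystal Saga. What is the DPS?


DPS = damage * attack_speed
= 150 * 2.0
= 300.0

300.0 DPS


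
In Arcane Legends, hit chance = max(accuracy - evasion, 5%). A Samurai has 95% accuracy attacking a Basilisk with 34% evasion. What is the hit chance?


accuracy - evasion = 95 - 34 = 61
Apply floor: max(61, 5) = 61
Hit chance = 61%

61%


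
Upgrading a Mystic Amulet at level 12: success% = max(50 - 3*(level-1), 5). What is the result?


raw_rate = 50 - 3 * (12 - 1)
= 50 - 3 * 11
= 50 - 33
= 17
Apply floor: max(17, 5) = 17%

17%


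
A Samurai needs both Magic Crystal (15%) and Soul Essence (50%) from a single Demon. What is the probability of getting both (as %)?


For independent events, P(both) = P(A) * P(B)
= 15% * 50%
= 750 / 100 %
= 7.5%

7.5%


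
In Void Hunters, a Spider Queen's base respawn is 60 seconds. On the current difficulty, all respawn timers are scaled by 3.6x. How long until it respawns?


Respawn time = base * multiplier
= 60 * 3.6
= 216.0 seconds

216.0 seconds


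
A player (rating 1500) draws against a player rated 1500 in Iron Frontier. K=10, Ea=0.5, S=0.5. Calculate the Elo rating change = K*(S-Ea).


Elo update: delta = K * (S - Ea), where S = 0.5 (draws)
S - Ea = 0.5 - 0.5 = 0.0
Rating change = 10 * 0.0
= 0.00

0.00 rating points


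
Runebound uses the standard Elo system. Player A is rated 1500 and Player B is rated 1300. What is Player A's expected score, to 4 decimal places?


Elo expected score: Ea = 1/(1 + 10^((Rb-Ra)/400))
Rb - Ra = 1300 - 1500 = -200
(Rb-Ra)/400 = -200/400 = -0.5
10^-0.5 = 0.316228
Ea = 1/(1 + 0.316228) = 1/1.316228 = 0.7597

0.7597


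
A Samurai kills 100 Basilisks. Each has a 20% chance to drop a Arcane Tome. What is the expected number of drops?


Expected drops = kills * (drop_rate / 100)
= 100 * (20 / 100)
= 100 * 0.2
= 20.0

20.0 drops


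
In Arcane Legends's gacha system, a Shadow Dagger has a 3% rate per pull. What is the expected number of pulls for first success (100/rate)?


Expected pulls for a geometric distribution = 1/p = 100 / rate%
= 100 / 3
= 33.33

33.33 pulls


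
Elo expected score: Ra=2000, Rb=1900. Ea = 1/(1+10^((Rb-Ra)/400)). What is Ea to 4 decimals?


Elo expected score: Ea = 1/(1 + 10^((Rb-Ra)/400))
Rb - Ra = 1900 - 2000 = -100
(Rb-Ra)/400 = -100/400 = -0.25
10^-0.25 = 0.562341
Ea = 1/(1 + 0.562341) = 1/1.562341 = 0.6401

0.6401


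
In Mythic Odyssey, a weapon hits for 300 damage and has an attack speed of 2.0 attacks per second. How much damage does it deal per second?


DPS = damage * attack_speed
= 300 * 2.0
= 600.0

600.0 DPS


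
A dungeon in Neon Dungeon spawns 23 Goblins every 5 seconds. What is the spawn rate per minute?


Spawns per minute = count * (60 / interval)
= 23 * (60 / 5)
= 23 * 12.0
= 276.0

276.0 per minute


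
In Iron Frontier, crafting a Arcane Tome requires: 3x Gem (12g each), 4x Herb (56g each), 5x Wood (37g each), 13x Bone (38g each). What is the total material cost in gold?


Cost breakdown:
  Gem: 3 * 12 = 36
  Herb: 4 * 56 = 224
  Wood: 5 * 37 = 185
  Bone: 13 * 38 = 494
Total = 36 + 224 + 185 + 494 = 939

939 gold


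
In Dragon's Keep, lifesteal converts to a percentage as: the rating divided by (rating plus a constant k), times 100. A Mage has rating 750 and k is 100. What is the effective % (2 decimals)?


effective% = rating / (rating + k) * 100
= 750 / (750 + 100) * 100
= 750 / 850 * 100
= 0.882353 * 100
= 88.24%

88.24%


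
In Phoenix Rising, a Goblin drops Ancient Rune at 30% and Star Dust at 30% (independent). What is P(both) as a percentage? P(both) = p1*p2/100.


For independent events, P(both) = P(A) * P(B)
= 30% * 30%
= 900 / 100 %
= 9.0%

9.0%


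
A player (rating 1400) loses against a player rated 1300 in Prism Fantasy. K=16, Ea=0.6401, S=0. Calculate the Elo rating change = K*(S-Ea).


Elo update: delta = K * (S - Ea), where S = 0 (loses)
S - Ea = 0 - 0.6401 = -0.6401
Rating change = 16 * -0.6401
= -10.24

-10.24 rating points


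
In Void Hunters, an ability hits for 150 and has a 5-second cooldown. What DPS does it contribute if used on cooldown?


DPS = damage / cooldown
= 150 / 5
= 30.00

30.00 DPS


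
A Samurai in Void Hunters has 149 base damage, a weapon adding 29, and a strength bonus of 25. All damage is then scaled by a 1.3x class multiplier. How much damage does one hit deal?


Sum base + weapon + str = 149 + 29 + 25 = 203
Multiply by 1.3:
203 * 1.3 = 263.9

263.9 damage


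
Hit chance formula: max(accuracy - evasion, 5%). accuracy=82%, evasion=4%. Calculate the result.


accuracy - evasion = 82 - 4 = 78
Apply floor: max(78, 5) = 78
Hit chance = 78%

78%


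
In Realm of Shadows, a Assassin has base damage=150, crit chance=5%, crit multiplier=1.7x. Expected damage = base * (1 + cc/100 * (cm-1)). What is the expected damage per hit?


E[dmg] = base * (1 + crit_chance * (crit_mult - 1))
cc as decimal = 5/100 = 0.05
cm - 1 = 1.7 - 1 = 0.7
Bonus factor = 0.05 * 0.7 = 0.035
Total multiplier = 1 + 0.035 = 1.035
Expected damage = 150 * 1.035 = 155.25

155.25 damage


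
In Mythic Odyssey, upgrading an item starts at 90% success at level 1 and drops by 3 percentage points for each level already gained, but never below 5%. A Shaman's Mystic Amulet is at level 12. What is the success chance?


raw_rate = 90 - 3 * (12 - 1)
= 90 - 3 * 11
= 90 - 33
= 57
Apply floor: max(57, 5) = 57%

57%


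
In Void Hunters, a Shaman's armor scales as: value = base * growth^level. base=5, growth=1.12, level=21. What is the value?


value = base * growth^level
= 5 * 1.12^21
= 5 * 10.803848
= 54.02

54.02 armor


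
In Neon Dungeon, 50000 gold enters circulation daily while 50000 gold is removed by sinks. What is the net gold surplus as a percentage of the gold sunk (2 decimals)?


Net gold = 50000 - 50000 = 0
Inflation rate = net / sunk * 100 = 0 / 50000 * 100
= 0.0 * 100
= 0.00%

0.00%


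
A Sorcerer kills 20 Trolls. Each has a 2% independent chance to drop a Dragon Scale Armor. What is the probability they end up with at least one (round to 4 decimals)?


P(at least one) = 1 - P(none) = 1 - (1-p)^n
p = 2/100 = 0.02
1 - p = 0.98
(1 - p)^20 = 0.98^20 = 0.667608
P(at least one) = 1 - 0.667608 = 0.3324

0.3324


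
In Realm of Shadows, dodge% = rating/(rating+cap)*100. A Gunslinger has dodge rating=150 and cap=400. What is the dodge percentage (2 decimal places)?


dodge% = 150 / (150 + 400) * 100
= 150 / 550 * 100
= 0.272727 * 100
= 27.27%

27.27%


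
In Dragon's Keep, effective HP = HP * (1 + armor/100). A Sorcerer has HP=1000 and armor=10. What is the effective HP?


EHP = 1000 * (1 + 10/100)
= 1000 * (1 + 0.1)
= 1000 * 1.1
= 1100.0

1100.0 EHP


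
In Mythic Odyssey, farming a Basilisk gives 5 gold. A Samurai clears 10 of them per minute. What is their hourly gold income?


Gold per minute = 5 * 10 = 50
Gold per hour = 50 * 60 = 3000

3000 gold/hour


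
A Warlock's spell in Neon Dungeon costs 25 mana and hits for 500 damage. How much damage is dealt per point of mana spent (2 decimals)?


Efficiency = damage / mana
= 500 / 25
= 20.00

20.00 dmg/mana


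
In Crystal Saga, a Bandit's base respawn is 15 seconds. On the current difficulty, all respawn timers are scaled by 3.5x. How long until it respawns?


Respawn time = base * multiplier
= 15 * 3.5
= 52.5 seconds

52.5 seconds


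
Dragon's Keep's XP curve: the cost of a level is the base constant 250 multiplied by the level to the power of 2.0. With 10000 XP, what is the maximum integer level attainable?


XP = 250 * level^2.0, so level = (XP / 250)^(1/2.0)
= (10000 / 250)^(1/2.0)
= 40.0^0.5
= 6.3246
Floor: level = 6

level 6


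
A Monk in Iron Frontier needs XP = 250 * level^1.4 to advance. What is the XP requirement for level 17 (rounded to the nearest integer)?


XP = 250 * level^1.4
Substitute level = 17:
XP = 250 * 17^1.4
= 250 * 52.7993
= 13200

13200 XP


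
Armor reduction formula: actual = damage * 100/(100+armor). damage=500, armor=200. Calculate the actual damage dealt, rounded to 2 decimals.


actual = 500 * 100 / (100 + 200)
= 500 * 100 / 300
= 50000 / 300
= 166.67

166.67 damage


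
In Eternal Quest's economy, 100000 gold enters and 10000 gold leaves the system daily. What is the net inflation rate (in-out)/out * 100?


Net gold = 100000 - 10000 = 90000
Inflation rate = net / sunk * 100 = 90000 / 10000 * 100
= 9.0 * 100
= 900.00%

900.00%


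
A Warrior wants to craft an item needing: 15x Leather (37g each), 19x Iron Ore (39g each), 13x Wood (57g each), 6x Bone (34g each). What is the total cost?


Cost breakdown:
  Leather: 15 * 37 = 555
  Iron Ore: 19 * 39 = 741
  Wood: 13 * 57 = 741
  Bone: 6 * 34 = 204
Total = 555 + 741 + 741 + 204 = 2241

2241 gold


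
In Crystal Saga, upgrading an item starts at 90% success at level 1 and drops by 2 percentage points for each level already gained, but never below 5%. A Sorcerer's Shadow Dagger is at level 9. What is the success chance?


raw_rate = 90 - 2 * (9 - 1)
= 90 - 2 * 8
= 90 - 16
= 74
Apply floor: max(74, 5) = 74%

74%


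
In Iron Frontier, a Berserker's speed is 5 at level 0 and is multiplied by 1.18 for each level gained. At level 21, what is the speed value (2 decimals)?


value = base * growth^level
= 5 * 1.18^21
= 5 * 32.323781
= 161.62

161.62 speed


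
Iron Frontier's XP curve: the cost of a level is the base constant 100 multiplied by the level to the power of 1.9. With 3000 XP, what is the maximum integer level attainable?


XP = 100 * level^1.9, so level = (XP / 100)^(1/1.9)
= (3000 / 100)^(1/1.9)
= 30.0^0.5263
= 5.9901
Floor: level = 5

level 5


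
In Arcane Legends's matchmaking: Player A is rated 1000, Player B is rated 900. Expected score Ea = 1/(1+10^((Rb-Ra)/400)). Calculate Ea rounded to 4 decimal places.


Elo expected score: Ea = 1/(1 + 10^((Rb-Ra)/400))
Rb - Ra = 900 - 1000 = -100
(Rb-Ra)/400 = -100/400 = -0.25
10^-0.25 = 0.562341
Ea = 1/(1 + 0.562341) = 1/1.562341 = 0.6401

0.6401


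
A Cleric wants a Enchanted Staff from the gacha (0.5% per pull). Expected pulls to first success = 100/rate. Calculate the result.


Expected pulls for a geometric distribution = 1/p = 100 / rate%
= 100 / 0.5
= 200.0

200.0 pulls


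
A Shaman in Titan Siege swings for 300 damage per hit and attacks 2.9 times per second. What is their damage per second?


DPS = damage * attack_speed
= 300 * 2.9
= 870.0

870.0 DPS


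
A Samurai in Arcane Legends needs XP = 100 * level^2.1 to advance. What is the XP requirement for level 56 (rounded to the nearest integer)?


XP = 100 * level^2.1
Substitute level = 56:
XP = 100 * 56^2.1
= 100 * 4690.2377
= 469024

469024 XP


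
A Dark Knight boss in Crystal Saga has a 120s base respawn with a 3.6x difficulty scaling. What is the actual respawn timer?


Respawn time = base * multiplier
= 120 * 3.6
= 432.0 seconds

432.0 seconds


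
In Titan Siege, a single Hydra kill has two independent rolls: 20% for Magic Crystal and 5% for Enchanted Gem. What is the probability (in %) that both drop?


For independent events, P(both) = P(A) * P(B)
= 20% * 5%
= 100 / 100 %
= 1.0%

1.0%


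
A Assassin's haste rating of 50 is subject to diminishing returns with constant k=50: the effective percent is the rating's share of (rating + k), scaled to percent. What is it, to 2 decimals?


effective% = rating / (rating + k) * 100
= 50 / (50 + 50) * 100
= 50 / 100 * 100
= 0.5 * 100
= 50.00%

50.00%


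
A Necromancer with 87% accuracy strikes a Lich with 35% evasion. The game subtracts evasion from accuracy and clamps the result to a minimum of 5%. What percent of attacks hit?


accuracy - evasion = 87 - 35 = 52
Apply floor: max(52, 5) = 52
Hit chance = 52%

52%


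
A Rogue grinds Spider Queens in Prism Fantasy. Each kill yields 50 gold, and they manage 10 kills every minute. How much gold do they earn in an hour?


Gold per minute = 50 * 10 = 500
Gold per hour = 500 * 60 = 30000

30000 gold/hour


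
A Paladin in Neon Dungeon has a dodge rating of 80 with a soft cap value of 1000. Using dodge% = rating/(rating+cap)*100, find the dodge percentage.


dodge% = 80 / (80 + 1000) * 100
= 80 / 1080 * 100
= 0.074074 * 100
= 7.41%

7.41%


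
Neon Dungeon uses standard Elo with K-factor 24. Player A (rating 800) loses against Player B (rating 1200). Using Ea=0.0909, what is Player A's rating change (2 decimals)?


Elo update: delta = K * (S - Ea), where S = 0 (loses)
S - Ea = 0 - 0.0909 = -0.0909
Rating change = 24 * -0.0909
= -2.18

-2.18 rating points


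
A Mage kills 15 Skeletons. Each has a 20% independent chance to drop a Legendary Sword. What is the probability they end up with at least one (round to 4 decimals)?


P(at least one) = 1 - P(none) = 1 - (1-p)^n
p = 20/100 = 0.2
1 - p = 0.8
(1 - p)^15 = 0.8^15 = 0.035184
P(at least one) = 1 - 0.035184 = 0.9648

0.9648


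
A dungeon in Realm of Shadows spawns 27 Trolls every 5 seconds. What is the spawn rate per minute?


Spawns per minute = count * (60 / interval)
= 27 * (60 / 5)
= 27 * 12.0
= 324.0

324.0 per minute


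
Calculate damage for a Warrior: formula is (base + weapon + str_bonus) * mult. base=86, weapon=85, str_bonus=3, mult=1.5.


Sum base + weapon + str = 86 + 85 + 3 = 174
Multiply by 1.5:
174 * 1.5 = 261.0

261.0 damage


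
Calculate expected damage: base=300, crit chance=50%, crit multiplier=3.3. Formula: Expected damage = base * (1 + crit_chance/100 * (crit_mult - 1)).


E[dmg] = base * (1 + crit_chance * (crit_mult - 1))
cc as decimal = 50/100 = 0.5
cm - 1 = 3.3 - 1 = 2.3
Bonus factor = 0.5 * 2.3 = 1.15
Total multiplier = 1 + 1.15 = 2.15
Expected damage = 300 * 2.15 = 645.00

645.00 damage


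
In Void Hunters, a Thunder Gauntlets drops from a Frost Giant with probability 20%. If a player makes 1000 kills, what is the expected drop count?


Expected drops = kills * (drop_rate / 100)
= 1000 * (20 / 100)
= 1000 * 0.2
= 200.0

200.0 drops


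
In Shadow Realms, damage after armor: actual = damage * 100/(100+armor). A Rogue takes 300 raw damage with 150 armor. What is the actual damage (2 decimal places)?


actual = 300 * 100 / (100 + 150)
= 300 * 100 / 250
= 30000 / 250
= 120.00

120.00 damage


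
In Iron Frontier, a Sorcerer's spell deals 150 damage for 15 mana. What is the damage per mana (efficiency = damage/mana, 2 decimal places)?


Efficiency = damage / mana
= 150 / 15
= 10.00

10.00 dmg/mana


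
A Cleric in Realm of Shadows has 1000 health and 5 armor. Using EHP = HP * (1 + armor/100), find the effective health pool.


EHP = 1000 * (1 + 5/100)
= 1000 * (1 + 0.05)
= 1000 * 1.05
= 1050.0

1050.0 EHP


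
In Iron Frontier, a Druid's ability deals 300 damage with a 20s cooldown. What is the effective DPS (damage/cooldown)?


DPS = damage / cooldown
= 300 / 20
= 15.00

15.00 DPS


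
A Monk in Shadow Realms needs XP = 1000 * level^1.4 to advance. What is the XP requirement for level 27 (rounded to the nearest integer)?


XP = 1000 * level^1.4
Substitute level = 27:
XP = 1000 * 27^1.4
= 1000 * 100.9042
= 100904

100904 XP


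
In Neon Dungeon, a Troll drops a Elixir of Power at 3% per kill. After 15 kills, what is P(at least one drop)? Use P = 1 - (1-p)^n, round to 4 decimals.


P(at least one) = 1 - P(none) = 1 - (1-p)^n
p = 3/100 = 0.03
1 - p = 0.97
(1 - p)^15 = 0.97^15 = 0.633251
P(at least one) = 1 - 0.633251 = 0.3667

0.3667


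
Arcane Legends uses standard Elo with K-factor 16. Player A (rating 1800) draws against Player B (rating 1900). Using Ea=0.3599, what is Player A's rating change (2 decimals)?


Elo update: delta = K * (S - Ea), where S = 0.5 (draws)
S - Ea = 0.5 - 0.3599 = 0.1401
Rating change = 16 * 0.1401
= 2.24

2.24 rating points


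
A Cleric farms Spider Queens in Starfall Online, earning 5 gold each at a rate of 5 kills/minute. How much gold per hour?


Gold per minute = 5 * 5 = 25
Gold per hour = 25 * 60 = 1500

1500 gold/hour


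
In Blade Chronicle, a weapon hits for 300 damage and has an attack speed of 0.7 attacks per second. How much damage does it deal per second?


DPS = damage * attack_speed
= 300 * 0.7
= 210.0

210.0 DPS


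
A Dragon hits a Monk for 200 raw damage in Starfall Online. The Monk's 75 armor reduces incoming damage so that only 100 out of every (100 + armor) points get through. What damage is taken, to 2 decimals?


actual = 200 * 100 / (100 + 75)
= 200 * 100 / 175
= 20000 / 175
= 114.29

114.29 damage


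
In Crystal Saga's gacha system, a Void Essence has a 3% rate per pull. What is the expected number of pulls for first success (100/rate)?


Expected pulls for a geometric distribution = 1/p = 100 / rate%
= 100 / 3
= 33.33

33.33 pulls


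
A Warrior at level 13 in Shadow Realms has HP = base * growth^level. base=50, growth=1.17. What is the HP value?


value = base * growth^level
= 50 * 1.17^13
= 50 * 7.698679
= 384.93

384.93 HP


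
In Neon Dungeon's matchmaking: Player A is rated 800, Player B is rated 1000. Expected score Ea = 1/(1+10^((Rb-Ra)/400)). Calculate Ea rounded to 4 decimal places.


Elo expected score: Ea = 1/(1 + 10^((Rb-Ra)/400))
Rb - Ra = 1000 - 800 = 200
(Rb-Ra)/400 = 200/400 = 0.5
10^0.5 = 3.162278
Ea = 1/(1 + 3.162278) = 1/4.162278 = 0.2403

0.2403


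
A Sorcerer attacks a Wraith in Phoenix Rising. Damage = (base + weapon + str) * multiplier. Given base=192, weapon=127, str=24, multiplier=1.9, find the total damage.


Sum base + weapon + str = 192 + 127 + 24 = 343
Multiply by 1.9:
343 * 1.9 = 651.7

651.7 damage


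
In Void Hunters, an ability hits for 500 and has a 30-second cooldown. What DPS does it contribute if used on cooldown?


DPS = damage / cooldown
= 500 / 30
= 16.67

16.67 DPS


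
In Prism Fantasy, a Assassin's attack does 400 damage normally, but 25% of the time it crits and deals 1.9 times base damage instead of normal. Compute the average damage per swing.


E[dmg] = base * (1 + crit_chance * (crit_mult - 1))
cc as decimal = 25/100 = 0.25
cm - 1 = 1.9 - 1 = 0.9
Bonus factor = 0.25 * 0.9 = 0.225
Total multiplier = 1 + 0.225 = 1.225
Expected damage = 400 * 1.225 = 490.00

490.00 damage


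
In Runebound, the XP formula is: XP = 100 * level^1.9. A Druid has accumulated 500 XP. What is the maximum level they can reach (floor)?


XP = 100 * level^1.9, so level = (XP / 100)^(1/1.9)
= (500 / 100)^(1/1.9)
= 5.0^0.5263
= 2.3328
Floor: level = 2

level 2


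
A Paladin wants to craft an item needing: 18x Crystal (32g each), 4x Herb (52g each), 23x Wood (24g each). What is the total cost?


Cost breakdown:
  Crystal: 18 * 32 = 576
  Herb: 4 * 52 = 208
  Wood: 23 * 24 = 552
Total = 576 + 208 + 552 = 1336

1336 gold


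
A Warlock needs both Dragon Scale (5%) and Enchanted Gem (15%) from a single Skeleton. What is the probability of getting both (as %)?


For independent events, P(both) = P(A) * P(B)
= 5% * 15%
= 75 / 100 %
= 0.75%

0.75%


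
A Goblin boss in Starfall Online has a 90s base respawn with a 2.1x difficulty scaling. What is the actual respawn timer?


Respawn time = base * multiplier
= 90 * 2.1
= 189.0 seconds

189.0 seconds


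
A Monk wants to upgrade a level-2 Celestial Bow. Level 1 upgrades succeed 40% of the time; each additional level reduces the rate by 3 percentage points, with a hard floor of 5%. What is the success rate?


raw_rate = 40 - 3 * (2 - 1)
= 40 - 3 * 1
= 40 - 3
= 37
Apply floor: max(37, 5) = 37%

37%


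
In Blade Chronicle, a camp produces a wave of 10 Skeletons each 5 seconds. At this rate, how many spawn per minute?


Spawns per minute = count * (60 / interval)
= 10 * (60 / 5)
= 10 * 12.0
= 120.0

120.0 per minute


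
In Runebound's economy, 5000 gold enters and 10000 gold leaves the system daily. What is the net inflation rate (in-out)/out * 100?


Net gold = 5000 - 10000 = -5000
Inflation rate = net / sunk * 100 = -5000 / 10000 * 100
= -0.5 * 100
= -50.00%

-50.00%


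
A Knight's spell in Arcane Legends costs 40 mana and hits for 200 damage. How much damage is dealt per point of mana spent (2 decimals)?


Efficiency = damage / mana
= 200 / 40
= 5.00

5.00 dmg/mana


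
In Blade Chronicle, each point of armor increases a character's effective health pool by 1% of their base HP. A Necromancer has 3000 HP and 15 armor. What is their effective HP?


EHP = 3000 * (1 + 15/100)
= 3000 * (1 + 0.15)
= 3000 * 1.15
= 3450.0

3450.0 EHP


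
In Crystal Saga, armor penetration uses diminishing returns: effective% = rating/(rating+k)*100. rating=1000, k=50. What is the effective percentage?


effective% = rating / (rating + k) * 100
= 1000 / (1000 + 50) * 100
= 1000 / 1050 * 100
= 0.952381 * 100
= 95.24%

95.24%


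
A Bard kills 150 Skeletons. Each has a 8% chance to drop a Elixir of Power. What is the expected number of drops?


Expected drops = kills * (drop_rate / 100)
= 150 * (8 / 100)
= 150 * 0.08
= 12.0

12.0 drops


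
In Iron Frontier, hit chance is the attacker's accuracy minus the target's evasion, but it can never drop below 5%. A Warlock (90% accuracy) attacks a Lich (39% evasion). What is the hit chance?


accuracy - evasion = 90 - 39 = 51
Apply floor: max(51, 5) = 51
Hit chance = 51%

51%


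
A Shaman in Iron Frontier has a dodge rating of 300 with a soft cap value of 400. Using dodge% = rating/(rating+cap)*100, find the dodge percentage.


dodge% = 300 / (300 + 400) * 100
= 300 / 700 * 100
= 0.428571 * 100
= 42.86%

42.86%


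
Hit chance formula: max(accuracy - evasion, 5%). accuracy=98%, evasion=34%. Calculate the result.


accuracy - evasion = 98 - 34 = 64
Apply floor: max(64, 5) = 64
Hit chance = 64%

64%


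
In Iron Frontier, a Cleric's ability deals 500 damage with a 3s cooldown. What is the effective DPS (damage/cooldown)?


DPS = damage / cooldown
= 500 / 3
= 166.67

166.67 DPS


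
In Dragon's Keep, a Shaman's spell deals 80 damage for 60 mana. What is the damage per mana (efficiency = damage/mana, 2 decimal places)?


Efficiency = damage / mana
= 80 / 60
= 1.33

1.33 dmg/mana


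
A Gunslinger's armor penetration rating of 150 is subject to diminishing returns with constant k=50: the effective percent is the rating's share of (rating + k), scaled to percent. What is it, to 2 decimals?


effective% = rating / (rating + k) * 100
= 150 / (150 + 50) * 100
= 150 / 200 * 100
= 0.75 * 100
= 75.00%

75.00%


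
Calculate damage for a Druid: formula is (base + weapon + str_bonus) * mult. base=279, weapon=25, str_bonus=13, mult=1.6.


Sum base + weapon + str = 279 + 25 + 13 = 317
Multiply by 1.6:
317 * 1.6 = 507.2

507.2 damage


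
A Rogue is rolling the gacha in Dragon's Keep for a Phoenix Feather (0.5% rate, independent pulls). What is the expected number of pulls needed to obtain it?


Expected pulls for a geometric distribution = 1/p = 100 / rate%
= 100 / 0.5
= 200.0

200.0 pulls


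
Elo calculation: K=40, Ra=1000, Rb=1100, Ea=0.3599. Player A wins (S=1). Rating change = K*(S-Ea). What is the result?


Elo update: delta = K * (S - Ea), where S = 1 (wins)
S - Ea = 1 - 0.3599 = 0.6401
Rating change = 40 * 0.6401
= 25.60

25.60 rating points


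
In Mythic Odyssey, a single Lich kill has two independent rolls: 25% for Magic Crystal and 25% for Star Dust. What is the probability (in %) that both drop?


For independent events, P(both) = P(A) * P(B)
= 25% * 25%
= 625 / 100 %
= 6.25%

6.25%


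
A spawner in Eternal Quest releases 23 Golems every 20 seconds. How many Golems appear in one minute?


Spawns per minute = count * (60 / interval)
= 23 * (60 / 20)
= 23 * 3.0
= 69.0

69.0 per minute


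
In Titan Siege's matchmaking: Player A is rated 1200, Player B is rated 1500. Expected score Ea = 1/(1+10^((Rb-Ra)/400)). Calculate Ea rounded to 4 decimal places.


Elo expected score: Ea = 1/(1 + 10^((Rb-Ra)/400))
Rb - Ra = 1500 - 1200 = 300
(Rb-Ra)/400 = 300/400 = 0.75
10^0.75 = 5.623413
Ea = 1/(1 + 5.623413) = 1/6.623413 = 0.1510

0.1510


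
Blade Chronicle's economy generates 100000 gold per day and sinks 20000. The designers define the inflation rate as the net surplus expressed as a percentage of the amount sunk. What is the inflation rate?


Net gold = 100000 - 20000 = 80000
Inflation rate = net / sunk * 100 = 80000 / 20000 * 100
= 4.0 * 100
= 400.00%

400.00%


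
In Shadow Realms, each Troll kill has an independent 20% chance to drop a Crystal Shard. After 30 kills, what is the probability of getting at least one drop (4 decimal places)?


P(at least one) = 1 - P(none) = 1 - (1-p)^n
p = 20/100 = 0.2
1 - p = 0.8
(1 - p)^30 = 0.8^30 = 0.001238
P(at least one) = 1 - 0.001238 = 0.9988

0.9988


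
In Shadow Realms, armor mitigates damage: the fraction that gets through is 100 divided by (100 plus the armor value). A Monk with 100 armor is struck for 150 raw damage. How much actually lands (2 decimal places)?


actual = 150 * 100 / (100 + 100)
= 150 * 100 / 200
= 15000 / 200
= 75.00

75.00 damage


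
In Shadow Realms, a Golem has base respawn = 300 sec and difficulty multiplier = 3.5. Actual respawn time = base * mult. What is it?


Respawn time = base * multiplier
= 300 * 3.5
= 1050.0 seconds

1050.0 seconds


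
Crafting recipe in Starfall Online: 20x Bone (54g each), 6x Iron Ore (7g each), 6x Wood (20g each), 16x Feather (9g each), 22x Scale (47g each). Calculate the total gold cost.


Cost breakdown:
  Bone: 20 * 54 = 1080
  Iron Ore: 6 * 7 = 42
  Wood: 6 * 20 = 120
  Feather: 16 * 9 = 144
  Scale: 22 * 47 = 1034
Total = 1080 + 42 + 120 + 144 + 1034 = 2420

2420 gold


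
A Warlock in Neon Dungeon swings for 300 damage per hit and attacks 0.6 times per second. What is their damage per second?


DPS = damage * attack_speed
= 300 * 0.6
= 180.0

180.0 DPS


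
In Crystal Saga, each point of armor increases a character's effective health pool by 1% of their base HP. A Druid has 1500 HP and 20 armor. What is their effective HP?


EHP = 1500 * (1 + 20/100)
= 1500 * (1 + 0.2)
= 1500 * 1.2
= 1800.0

1800.0 EHP


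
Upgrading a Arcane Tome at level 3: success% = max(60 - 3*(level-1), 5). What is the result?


raw_rate = 60 - 3 * (3 - 1)
= 60 - 3 * 2
= 60 - 6
= 54
Apply floor: max(54, 5) = 54%

54%


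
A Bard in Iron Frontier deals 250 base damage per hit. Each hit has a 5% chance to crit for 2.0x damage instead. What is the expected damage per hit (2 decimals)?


E[dmg] = base * (1 + crit_chance * (crit_mult - 1))
cc as decimal = 5/100 = 0.05
cm - 1 = 2.0 - 1 = 1.0
Bonus factor = 0.05 * 1.0 = 0.05
Total multiplier = 1 + 0.05 = 1.05
Expected damage = 250 * 1.05 = 262.50

262.50 damage


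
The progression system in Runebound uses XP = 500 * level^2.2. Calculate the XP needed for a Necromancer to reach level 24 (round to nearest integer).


XP = 500 * level^2.2
Substitute level = 24:
XP = 500 * 24^2.2
= 500 * 1087.5888
= 543794

543794 XP


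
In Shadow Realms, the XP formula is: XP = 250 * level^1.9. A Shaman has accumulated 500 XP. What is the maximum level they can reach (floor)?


XP = 250 * level^1.9, so level = (XP / 250)^(1/1.9)
= (500 / 250)^(1/1.9)
= 2.0^0.5263
= 1.4402
Floor: level = 1

level 1


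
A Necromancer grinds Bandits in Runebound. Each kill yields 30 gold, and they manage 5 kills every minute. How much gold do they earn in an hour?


Gold per minute = 30 * 5 = 150
Gold per hour = 150 * 60 = 9000

9000 gold/hour


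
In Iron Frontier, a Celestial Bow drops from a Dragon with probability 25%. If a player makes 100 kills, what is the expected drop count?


Expected drops = kills * (drop_rate / 100)
= 100 * (25 / 100)
= 100 * 0.25
= 25.0

25.0 drops


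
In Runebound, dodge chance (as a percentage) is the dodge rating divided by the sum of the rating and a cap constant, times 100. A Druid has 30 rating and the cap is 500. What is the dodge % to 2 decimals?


dodge% = 30 / (30 + 500) * 100
= 30 / 530 * 100
= 0.056604 * 100
= 5.66%

5.66%


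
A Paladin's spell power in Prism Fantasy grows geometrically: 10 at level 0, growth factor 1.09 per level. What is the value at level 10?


value = base * growth^level
= 10 * 1.09^10
= 10 * 2.367364
= 23.67

23.67 spell power


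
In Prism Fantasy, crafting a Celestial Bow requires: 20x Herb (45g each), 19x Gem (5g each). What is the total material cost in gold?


Cost breakdown:
  Herb: 20 * 45 = 900
  Gem: 19 * 5 = 95
Total = 900 + 95 = 995

995 gold


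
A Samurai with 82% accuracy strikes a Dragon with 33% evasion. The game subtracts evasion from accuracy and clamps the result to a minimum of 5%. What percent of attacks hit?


accuracy - evasion = 82 - 33 = 49
Apply floor: max(49, 5) = 49
Hit chance = 49%

49%


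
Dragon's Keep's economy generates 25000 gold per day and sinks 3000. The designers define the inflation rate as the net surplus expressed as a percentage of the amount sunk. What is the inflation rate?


Net gold = 25000 - 3000 = 22000
Inflation rate = net / sunk * 100 = 22000 / 3000 * 100
= 7.333333 * 100
= 733.33%

733.33%


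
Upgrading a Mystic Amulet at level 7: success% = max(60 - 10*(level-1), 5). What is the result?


raw_rate = 60 - 10 * (7 - 1)
= 60 - 10 * 6
= 60 - 60
= 0
Apply floor: max(0, 5) = 5%

5%


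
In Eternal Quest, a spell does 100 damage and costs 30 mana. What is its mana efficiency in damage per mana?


Efficiency = damage / mana
= 100 / 30
= 3.33

3.33 dmg/mana


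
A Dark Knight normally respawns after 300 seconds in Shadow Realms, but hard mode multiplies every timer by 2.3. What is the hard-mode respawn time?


Respawn time = base * multiplier
= 300 * 2.3
= 690.0 seconds

690.0 seconds


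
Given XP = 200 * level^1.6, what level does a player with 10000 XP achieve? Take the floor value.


XP = 200 * level^1.6, so level = (XP / 200)^(1/1.6)
= (10000 / 200)^(1/1.6)
= 50.0^0.625
= 11.5307
Floor: level = 11

level 11


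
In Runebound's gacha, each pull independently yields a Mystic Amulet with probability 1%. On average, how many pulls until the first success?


Expected pulls for a geometric distribution = 1/p = 100 / rate%
= 100 / 1
= 100.0

100.0 pulls


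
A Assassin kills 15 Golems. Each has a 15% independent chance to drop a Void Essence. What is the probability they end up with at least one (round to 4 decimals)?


P(at least one) = 1 - P(none) = 1 - (1-p)^n
p = 15/100 = 0.15
1 - p = 0.85
(1 - p)^15 = 0.85^15 = 0.087354
P(at least one) = 1 - 0.087354 = 0.9126

0.9126


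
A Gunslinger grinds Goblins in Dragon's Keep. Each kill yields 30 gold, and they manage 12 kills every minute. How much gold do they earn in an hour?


Gold per minute = 30 * 12 = 360
Gold per hour = 360 * 60 = 21600

21600 gold/hour


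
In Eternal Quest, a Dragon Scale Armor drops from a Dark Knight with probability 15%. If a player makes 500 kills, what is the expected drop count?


Expected drops = kills * (drop_rate / 100)
= 500 * (15 / 100)
= 500 * 0.15
= 75.0

75.0 drops


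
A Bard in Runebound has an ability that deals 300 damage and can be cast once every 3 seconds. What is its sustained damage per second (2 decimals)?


DPS = damage / cooldown
= 300 / 3
= 100.00

100.00 DPS


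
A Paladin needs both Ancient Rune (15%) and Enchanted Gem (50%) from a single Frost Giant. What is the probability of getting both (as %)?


For independent events, P(both) = P(A) * P(B)
= 15% * 50%
= 750 / 100 %
= 7.5%

7.5%


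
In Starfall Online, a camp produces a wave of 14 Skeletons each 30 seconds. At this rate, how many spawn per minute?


Spawns per minute = count * (60 / interval)
= 14 * (60 / 30)
= 14 * 2.0
= 28.0

28.0 per minute


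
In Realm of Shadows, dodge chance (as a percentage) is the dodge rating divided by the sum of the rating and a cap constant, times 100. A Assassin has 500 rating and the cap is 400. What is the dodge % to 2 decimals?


dodge% = 500 / (500 + 400) * 100
= 500 / 900 * 100
= 0.555556 * 100
= 55.56%

55.56%


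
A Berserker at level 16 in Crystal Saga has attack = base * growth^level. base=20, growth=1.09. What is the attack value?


value = base * growth^level
= 20 * 1.09^16
= 20 * 3.970306
= 79.41

79.41 attack


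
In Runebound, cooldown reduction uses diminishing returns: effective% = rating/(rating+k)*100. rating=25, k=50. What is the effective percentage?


effective% = rating / (rating + k) * 100
= 25 / (25 + 50) * 100
= 25 / 75 * 100
= 0.333333 * 100
= 33.33%

33.33%


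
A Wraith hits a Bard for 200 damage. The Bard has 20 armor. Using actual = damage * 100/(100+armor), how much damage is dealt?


actual = 200 * 100 / (100 + 20)
= 200 * 100 / 120
= 20000 / 120
= 166.67

166.67 damage
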